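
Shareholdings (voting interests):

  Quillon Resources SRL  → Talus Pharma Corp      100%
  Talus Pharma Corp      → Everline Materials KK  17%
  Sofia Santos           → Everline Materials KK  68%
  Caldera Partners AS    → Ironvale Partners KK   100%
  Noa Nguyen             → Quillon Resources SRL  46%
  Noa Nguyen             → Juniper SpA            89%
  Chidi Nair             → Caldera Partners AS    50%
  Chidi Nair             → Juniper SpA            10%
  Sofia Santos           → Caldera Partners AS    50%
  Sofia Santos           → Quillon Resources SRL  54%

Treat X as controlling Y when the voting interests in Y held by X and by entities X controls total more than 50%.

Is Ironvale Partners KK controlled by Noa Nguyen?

Noa holds 89% of Juniper, so Noa controls Juniper.
Neither Noa nor any entity Noa controls holds any voting interest in Ironvale.
So Noa does not control Ironvale.

No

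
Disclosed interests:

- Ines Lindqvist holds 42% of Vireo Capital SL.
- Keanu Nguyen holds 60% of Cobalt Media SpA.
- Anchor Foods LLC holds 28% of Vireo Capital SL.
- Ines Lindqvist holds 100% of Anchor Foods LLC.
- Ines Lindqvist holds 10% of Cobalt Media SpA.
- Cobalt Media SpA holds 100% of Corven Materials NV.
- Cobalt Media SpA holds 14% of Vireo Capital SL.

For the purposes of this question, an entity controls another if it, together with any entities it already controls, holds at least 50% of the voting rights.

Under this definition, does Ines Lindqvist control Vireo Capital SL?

Yes

Ines holds 100% of Anchor, so Ines controls Anchor.
Ines and Anchor together hold 42% + 28% = 70% of Vireo, so Ines controls Vireo.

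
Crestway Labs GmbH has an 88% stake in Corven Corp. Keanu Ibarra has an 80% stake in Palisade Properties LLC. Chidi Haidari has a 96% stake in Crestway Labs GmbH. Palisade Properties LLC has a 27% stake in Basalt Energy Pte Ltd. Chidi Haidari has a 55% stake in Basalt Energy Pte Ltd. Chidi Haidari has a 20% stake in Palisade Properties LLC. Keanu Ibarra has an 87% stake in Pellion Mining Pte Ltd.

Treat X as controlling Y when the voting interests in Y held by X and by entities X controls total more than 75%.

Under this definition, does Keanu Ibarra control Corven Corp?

No

Keanu holds 80% of Palisade, so Keanu controls Palisade.
Keanu holds 87% of Pellion, so Keanu controls Pellion.
Neither Keanu nor any entity Keanu controls holds any voting interest in Corven.
So Keanu does not control Corven.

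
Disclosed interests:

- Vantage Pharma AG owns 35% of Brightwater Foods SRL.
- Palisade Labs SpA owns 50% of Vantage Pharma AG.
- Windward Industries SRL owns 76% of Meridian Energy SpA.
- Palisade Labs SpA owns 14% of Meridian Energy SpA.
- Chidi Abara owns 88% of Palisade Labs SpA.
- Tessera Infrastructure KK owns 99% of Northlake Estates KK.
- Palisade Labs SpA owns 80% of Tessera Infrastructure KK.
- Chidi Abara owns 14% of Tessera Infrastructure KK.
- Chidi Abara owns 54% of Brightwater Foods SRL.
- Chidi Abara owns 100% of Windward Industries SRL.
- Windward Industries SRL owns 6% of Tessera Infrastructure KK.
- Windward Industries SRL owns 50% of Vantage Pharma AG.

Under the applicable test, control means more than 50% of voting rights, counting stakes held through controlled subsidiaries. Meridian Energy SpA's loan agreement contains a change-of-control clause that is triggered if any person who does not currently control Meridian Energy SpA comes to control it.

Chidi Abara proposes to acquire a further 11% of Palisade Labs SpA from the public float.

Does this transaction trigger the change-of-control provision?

The purchase changes only Chidi's holdings, so Chidi is the only person who could newly come to control Meridian.
Chidi holds 88% of Palisade, so Chidi controls Palisade.
Chidi holds 100% of Windward, so Chidi controls Windward.
Windward and Palisade together hold 76% + 14% = 90% of Meridian, so Chidi controls Meridian.
So Chidi already controls Meridian before the transaction.
After the purchase, Chidi's direct stake in Palisade rises to 88% + 11% = 99%.
Chidi controlled Meridian already, so this is not a new person acquiring control; every other person's position is unchanged or reduced.
No new person acquires control, so the clause is not triggered.

No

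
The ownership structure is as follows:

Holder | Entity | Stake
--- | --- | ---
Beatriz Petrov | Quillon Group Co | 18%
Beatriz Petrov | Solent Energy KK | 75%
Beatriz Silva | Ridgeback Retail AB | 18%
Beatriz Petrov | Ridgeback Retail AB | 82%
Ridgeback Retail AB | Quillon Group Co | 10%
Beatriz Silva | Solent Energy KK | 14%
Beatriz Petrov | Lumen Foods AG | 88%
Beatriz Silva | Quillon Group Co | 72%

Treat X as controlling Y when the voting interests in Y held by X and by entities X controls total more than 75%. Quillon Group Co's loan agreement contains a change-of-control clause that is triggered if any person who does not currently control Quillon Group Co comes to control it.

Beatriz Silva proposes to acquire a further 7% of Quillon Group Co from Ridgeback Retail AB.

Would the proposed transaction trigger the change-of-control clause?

Yes

The purchase adds only to Beatriz Silva's holdings (Ridgeback's stake shrinks), so Beatriz Silva is the only person who could newly come to control Quillon.
Beatriz Silva's largest direct stake is 72% in Quillon, which does not meet the threshold, so Beatriz Silva controls no company.
In Quillon, Beatriz Silva's side holds only 72%, not > 75%.
So before the transaction, Beatriz Silva does not control Quillon.
After the purchase, Beatriz Silva's direct stake in Quillon rises to 72% + 7% = 79%, and Ridgeback's stake falls to 3%.
Beatriz Silva holds 79% of Quillon, so Beatriz Silva controls Quillon.
Beatriz Silva did not control Quillon before and does after, so the clause is triggered.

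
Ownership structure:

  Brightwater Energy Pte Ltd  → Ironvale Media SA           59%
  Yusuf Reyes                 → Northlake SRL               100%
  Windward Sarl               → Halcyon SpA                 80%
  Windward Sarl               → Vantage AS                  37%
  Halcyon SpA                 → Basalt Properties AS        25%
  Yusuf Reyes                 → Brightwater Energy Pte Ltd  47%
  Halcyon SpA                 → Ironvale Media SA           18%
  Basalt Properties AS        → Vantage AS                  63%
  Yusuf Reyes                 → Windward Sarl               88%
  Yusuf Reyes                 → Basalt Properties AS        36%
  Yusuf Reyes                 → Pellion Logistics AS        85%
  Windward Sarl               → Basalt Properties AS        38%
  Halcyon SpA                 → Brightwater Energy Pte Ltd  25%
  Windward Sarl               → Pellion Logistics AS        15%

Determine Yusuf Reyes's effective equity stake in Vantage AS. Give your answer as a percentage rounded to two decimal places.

Yusuf reaches Vantage along 4 paths.
Via Basalt: 36% × 63% = 22.68%.
Via Windward → Basalt: 88% × 38% × 63% = 21.0672%.
Via Windward → Halcyon → Basalt: 88% × 80% × 25% × 63% = 11.088%.
Via Windward: 88% × 37% = 32.56%.
Total: 22.68% + 21.0672% + 11.088% + 32.56% = 87.3952%.
Rounded: 87.40%.

87.40%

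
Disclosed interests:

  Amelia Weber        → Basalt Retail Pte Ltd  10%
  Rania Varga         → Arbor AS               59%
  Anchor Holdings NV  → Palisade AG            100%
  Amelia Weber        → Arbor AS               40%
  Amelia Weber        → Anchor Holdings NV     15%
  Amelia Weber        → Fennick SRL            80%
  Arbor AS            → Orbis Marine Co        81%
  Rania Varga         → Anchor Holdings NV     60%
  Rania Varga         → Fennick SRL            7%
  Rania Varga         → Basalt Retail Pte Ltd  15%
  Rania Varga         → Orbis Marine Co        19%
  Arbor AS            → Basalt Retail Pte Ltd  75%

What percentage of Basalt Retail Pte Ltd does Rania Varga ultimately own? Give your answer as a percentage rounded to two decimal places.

Rania reaches Basalt along 2 paths.
Direct stake: 15% = 15%.
Via Arbor: 59% × 75% = 44.25%.
Total: 15% + 44.25% = 59.25%.

59.25%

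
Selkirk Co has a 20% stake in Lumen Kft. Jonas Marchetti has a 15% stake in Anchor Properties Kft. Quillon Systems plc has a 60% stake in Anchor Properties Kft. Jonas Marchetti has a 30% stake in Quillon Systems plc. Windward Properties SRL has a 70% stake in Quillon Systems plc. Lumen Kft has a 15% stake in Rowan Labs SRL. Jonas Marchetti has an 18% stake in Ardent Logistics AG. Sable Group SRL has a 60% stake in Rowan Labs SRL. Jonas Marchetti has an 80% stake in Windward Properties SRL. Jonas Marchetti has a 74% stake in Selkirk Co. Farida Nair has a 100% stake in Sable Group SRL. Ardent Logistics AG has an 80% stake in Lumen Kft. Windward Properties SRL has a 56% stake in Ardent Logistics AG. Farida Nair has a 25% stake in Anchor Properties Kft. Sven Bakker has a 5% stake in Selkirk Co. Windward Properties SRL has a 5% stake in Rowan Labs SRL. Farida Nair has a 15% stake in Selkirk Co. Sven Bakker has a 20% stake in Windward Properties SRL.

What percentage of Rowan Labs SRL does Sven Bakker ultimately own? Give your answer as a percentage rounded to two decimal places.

Sven reaches Rowan along 3 paths.
Via Selkirk → Lumen: 5% × 20% × 15% = 0.15%.
Via Windward → Ardent → Lumen: 20% × 56% × 80% × 15% = 1.344%.
Via Windward: 20% × 5% = 1%.
Total: 0.15% + 1.344% + 1% = 2.494%.
Rounded: 2.49%.

2.49%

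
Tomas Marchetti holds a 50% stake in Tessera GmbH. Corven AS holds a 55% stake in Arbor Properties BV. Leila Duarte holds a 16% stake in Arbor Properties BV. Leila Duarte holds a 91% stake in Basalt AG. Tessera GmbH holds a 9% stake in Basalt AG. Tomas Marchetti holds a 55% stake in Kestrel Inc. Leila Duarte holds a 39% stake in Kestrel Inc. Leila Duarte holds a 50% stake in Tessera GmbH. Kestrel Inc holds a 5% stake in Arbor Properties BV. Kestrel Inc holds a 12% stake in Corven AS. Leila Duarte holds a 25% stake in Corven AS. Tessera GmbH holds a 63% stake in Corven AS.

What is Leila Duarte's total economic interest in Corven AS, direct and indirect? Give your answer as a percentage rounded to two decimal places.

Leila reaches Corven along 3 paths.
Via Tessera: 50% × 63% = 31.5%.
Direct stake: 25% = 25%.
Via Kestrel: 39% × 12% = 4.68%.
Total: 31.5% + 25% + 4.68% = 61.18%.

61.18%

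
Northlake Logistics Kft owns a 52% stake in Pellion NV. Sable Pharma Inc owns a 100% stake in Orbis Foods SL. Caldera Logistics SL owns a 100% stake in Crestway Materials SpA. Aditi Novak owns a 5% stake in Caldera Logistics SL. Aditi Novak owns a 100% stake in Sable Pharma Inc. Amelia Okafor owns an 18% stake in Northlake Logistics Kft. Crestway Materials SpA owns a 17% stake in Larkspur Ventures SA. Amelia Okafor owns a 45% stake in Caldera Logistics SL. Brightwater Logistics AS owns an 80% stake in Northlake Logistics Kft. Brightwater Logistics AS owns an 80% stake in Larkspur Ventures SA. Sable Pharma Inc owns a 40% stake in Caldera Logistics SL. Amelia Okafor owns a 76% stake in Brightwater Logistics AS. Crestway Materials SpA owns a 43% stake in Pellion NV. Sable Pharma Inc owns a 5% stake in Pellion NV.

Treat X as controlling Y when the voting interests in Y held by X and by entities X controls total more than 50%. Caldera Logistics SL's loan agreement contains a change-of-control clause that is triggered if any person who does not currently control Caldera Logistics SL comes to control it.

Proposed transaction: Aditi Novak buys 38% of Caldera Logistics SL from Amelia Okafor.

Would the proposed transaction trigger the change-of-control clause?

The purchase adds only to Aditi's holdings (Amelia's stake shrinks), so Aditi is the only person who could newly come to control Caldera.
Aditi holds 100% of Sable, so Aditi controls Sable.
Sable holds 100% of Orbis, so Aditi controls Orbis.
In Caldera, Aditi's side holds only 5% + 40% = 45%, not > 50%.
So before the transaction, Aditi does not control Caldera.
After the purchase, Aditi's direct stake in Caldera rises to 5% + 38% = 43%, and Amelia's stake falls to 7%.
Aditi and Sable together hold 43% + 40% = 83% of Caldera, so Aditi controls Caldera.
Aditi did not control Caldera before and does after, so the clause is triggered.

Yes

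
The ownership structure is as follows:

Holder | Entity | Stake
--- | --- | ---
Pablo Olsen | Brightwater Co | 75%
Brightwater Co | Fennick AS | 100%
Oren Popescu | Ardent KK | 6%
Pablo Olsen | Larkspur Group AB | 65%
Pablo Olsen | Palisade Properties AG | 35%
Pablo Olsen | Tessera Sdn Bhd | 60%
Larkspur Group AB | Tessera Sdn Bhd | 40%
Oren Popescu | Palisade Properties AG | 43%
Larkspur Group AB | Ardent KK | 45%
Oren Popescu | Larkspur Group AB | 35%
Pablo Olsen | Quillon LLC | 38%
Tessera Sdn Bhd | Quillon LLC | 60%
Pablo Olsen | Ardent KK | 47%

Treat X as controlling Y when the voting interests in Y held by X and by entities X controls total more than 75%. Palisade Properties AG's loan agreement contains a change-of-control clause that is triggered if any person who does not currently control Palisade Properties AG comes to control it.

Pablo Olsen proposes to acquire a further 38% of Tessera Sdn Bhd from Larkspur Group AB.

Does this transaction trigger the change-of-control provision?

The purchase adds only to Pablo's holdings (Larkspur's stake shrinks), so Pablo is the only person who could newly come to control Palisade.
Pablo's largest direct stake is 75% in Brightwater, which does not meet the threshold, so Pablo controls no company.
In Palisade, Pablo's side holds only 35%, not > 75%.
So before the transaction, Pablo does not control Palisade.
After the purchase, Pablo's direct stake in Tessera rises to 60% + 38% = 98%, and Larkspur's stake falls to 2%.
Pablo holds 98% of Tessera, so Pablo controls Tessera.
Pablo and Tessera together hold 38% + 60% = 98% of Quillon, so Pablo controls Quillon.
After the transaction, Pablo's side holds 35% of Palisade, not > 75%, so Pablo still does not control Palisade.
No new person acquires control, so the clause is not triggered.

No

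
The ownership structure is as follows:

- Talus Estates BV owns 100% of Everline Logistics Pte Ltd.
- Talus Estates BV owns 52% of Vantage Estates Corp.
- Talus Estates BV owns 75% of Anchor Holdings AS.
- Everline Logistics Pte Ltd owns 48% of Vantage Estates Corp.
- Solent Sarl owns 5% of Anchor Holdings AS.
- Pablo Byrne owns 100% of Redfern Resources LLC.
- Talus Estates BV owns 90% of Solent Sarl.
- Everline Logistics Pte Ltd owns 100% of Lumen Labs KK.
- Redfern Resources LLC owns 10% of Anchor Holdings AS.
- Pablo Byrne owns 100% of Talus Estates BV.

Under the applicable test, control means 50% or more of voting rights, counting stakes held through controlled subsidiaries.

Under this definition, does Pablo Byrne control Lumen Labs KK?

Yes

Pablo holds 100% of Talus, so Pablo controls Talus.
Talus holds 100% of Everline, so Pablo controls Everline.
Everline holds 100% of Lumen, so Pablo controls Lumen.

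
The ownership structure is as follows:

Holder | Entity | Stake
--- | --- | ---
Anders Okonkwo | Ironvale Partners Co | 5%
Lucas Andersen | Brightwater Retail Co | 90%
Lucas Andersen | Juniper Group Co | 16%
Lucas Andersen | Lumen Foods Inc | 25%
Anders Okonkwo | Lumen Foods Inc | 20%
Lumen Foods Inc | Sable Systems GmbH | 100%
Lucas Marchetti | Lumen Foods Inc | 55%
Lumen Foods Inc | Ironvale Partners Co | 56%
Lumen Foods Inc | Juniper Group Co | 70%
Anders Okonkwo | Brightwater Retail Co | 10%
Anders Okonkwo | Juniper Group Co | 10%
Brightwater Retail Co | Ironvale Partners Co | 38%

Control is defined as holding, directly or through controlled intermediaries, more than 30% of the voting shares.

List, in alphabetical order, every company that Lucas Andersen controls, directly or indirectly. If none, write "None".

Brightwater Retail Co, Ironvale Partners Co

Lucas Andersen holds 90% of Brightwater, so Lucas Andersen controls Brightwater.
Brightwater holds 38% of Ironvale, so Lucas Andersen controls Ironvale.
No other company's threshold is met.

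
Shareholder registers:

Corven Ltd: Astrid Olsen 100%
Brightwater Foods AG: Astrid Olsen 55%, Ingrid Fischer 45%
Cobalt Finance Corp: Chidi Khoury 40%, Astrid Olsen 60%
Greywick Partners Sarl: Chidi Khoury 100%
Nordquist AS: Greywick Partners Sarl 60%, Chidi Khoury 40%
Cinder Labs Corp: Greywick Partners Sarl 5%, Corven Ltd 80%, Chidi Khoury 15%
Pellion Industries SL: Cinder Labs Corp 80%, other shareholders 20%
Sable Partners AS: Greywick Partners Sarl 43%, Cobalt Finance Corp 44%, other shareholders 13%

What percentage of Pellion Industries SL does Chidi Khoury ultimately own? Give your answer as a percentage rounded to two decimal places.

Chidi reaches Pellion along 2 paths.
Via Greywick → Cinder: 100% × 5% × 80% = 4%.
Via Cinder: 15% × 80% = 12%.
Total: 4% + 12% = 16%.
Rounded: 16.00%.

16.00%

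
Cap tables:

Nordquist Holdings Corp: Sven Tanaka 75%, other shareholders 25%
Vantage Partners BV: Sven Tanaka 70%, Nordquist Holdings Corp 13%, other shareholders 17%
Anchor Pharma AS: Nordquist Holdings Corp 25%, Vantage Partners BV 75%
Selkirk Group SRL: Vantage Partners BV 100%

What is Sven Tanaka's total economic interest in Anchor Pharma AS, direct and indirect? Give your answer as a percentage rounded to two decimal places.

78.56%

Sven reaches Anchor along 3 paths.
Via Nordquist: 75% × 25% = 18.75%.
Via Vantage: 70% × 75% = 52.5%.
Via Nordquist → Vantage: 75% × 13% × 75% = 7.3125%.
Total: 18.75% + 52.5% + 7.3125% = 78.5625%.
Rounded: 78.56%.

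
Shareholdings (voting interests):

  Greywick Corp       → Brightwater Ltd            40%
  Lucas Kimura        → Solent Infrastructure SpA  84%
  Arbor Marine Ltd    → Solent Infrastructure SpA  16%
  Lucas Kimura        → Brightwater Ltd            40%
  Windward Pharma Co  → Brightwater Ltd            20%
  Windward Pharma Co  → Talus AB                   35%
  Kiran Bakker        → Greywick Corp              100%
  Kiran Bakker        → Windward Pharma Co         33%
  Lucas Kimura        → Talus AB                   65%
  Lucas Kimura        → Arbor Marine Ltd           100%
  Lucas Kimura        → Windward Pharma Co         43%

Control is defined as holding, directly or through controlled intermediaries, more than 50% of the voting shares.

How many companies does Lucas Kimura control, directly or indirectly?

Lucas holds 100% of Arbor, so Lucas controls Arbor.
Lucas holds 65% of Talus, so Lucas controls Talus.
Lucas and Arbor together hold 84% + 16% = 100% of Solent, so Lucas controls Solent.
No other company's threshold is met.
Lucas controls 3 companies.

3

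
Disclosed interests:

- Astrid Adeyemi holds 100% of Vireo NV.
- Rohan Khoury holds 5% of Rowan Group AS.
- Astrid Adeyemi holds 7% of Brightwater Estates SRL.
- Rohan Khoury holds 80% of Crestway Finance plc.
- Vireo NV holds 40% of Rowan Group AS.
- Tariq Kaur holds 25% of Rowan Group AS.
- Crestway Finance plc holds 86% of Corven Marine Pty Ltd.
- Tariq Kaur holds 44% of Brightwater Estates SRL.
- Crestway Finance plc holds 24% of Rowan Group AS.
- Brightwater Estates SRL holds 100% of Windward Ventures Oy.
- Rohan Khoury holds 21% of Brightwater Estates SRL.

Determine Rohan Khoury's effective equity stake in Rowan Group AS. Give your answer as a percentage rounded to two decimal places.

Rohan reaches Rowan along 2 paths.
Via Crestway: 80% × 24% = 19.2%.
Direct stake: 5% = 5%.
Total: 19.2% + 5% = 24.2%.
Rounded: 24.20%.

24.20%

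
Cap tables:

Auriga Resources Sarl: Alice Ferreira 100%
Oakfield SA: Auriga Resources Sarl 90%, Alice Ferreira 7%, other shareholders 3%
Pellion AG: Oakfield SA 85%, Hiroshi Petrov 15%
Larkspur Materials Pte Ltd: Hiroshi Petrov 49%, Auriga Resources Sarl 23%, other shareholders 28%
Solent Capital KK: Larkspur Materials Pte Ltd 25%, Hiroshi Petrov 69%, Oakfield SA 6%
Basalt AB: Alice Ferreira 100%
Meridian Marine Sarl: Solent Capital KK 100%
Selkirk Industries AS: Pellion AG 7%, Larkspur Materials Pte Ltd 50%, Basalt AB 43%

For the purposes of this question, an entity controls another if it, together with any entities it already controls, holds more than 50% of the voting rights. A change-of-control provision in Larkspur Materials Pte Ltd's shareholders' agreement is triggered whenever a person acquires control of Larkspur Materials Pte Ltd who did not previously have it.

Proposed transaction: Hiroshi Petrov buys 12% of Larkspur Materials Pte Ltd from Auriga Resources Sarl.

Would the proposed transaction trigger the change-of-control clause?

The purchase adds only to Hiroshi's holdings (Auriga's stake shrinks), so Hiroshi is the only person who could newly come to control Larkspur.
Hiroshi holds 69% of Solent, so Hiroshi controls Solent.
Solent holds 100% of Meridian, so Hiroshi controls Meridian.
In Larkspur, Hiroshi's side holds only 49%, not > 50%.
So before the transaction, Hiroshi does not control Larkspur.
After the purchase, Hiroshi's direct stake in Larkspur rises to 49% + 12% = 61%, and Auriga's stake falls to 11%.
Hiroshi holds 61% of Larkspur, so Hiroshi controls Larkspur.
Hiroshi did not control Larkspur before and does after, so the clause is triggered.

Yes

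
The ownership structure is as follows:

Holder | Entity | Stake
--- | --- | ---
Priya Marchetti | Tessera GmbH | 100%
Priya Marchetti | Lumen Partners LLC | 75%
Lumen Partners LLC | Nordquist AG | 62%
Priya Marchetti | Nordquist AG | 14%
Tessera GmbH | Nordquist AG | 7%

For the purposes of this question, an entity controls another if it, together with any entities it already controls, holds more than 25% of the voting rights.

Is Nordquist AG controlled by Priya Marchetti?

Yes

Priya holds 75% of Lumen, so Priya controls Lumen.
Priya holds 100% of Tessera, so Priya controls Tessera.
Tessera and Priya and Lumen together hold 7% + 14% + 62% = 83% of Nordquist, so Priya controls Nordquist.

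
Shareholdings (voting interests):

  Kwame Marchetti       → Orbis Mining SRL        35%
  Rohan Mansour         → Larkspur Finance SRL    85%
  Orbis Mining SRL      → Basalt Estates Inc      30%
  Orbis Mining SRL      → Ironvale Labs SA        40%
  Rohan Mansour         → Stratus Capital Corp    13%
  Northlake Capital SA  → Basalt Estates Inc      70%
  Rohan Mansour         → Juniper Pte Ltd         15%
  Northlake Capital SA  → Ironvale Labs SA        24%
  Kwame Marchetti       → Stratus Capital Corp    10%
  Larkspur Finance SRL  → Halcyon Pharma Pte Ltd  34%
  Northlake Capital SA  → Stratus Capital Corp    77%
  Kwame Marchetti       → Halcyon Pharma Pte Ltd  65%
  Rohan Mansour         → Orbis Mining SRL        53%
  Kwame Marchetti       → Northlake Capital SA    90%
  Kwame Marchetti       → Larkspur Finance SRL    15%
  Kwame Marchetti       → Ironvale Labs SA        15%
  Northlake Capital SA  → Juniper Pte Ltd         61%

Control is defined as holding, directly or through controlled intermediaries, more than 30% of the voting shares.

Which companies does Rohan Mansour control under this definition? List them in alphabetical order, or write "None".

Rohan holds 53% of Orbis, so Rohan controls Orbis.
Rohan holds 85% of Larkspur, so Rohan controls Larkspur.
Larkspur holds 34% of Halcyon, so Rohan controls Halcyon.
Orbis holds 40% of Ironvale, so Rohan controls Ironvale.
No other company's threshold is met.

Halcyon Pharma Pte Ltd, Ironvale Labs SA, Larkspur Finance SRL, Orbis Mining SRL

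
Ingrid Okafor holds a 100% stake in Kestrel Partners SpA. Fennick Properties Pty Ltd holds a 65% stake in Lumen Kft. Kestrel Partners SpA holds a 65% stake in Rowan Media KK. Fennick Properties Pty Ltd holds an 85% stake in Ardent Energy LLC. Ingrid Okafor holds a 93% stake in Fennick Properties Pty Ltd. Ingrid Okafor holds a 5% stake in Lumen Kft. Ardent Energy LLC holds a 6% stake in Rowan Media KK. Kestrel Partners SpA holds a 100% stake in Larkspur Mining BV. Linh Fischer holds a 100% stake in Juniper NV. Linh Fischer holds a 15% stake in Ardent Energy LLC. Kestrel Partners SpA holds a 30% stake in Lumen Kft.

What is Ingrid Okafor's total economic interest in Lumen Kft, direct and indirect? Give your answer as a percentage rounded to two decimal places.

Ingrid reaches Lumen along 3 paths.
Via Fennick: 93% × 65% = 60.45%.
Via Kestrel: 100% × 30% = 30%.
Direct stake: 5% = 5%.
Total: 60.45% + 30% + 5% = 95.45%.

95.45%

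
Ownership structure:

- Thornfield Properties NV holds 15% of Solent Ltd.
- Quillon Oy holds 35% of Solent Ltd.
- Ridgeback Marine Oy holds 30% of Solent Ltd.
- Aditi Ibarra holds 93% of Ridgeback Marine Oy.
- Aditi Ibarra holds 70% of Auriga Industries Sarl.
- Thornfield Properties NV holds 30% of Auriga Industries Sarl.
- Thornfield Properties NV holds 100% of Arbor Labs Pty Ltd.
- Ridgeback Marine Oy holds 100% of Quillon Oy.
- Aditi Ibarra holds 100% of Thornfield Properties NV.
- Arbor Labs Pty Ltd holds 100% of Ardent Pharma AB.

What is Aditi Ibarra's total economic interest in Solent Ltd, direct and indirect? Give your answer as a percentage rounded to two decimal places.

Aditi reaches Solent along 3 paths.
Via Thornfield: 100% × 15% = 15%.
Via Ridgeback: 93% × 30% = 27.9%.
Via Ridgeback → Quillon: 93% × 100% × 35% = 32.55%.
Total: 15% + 27.9% + 32.55% = 75.45%.

75.45%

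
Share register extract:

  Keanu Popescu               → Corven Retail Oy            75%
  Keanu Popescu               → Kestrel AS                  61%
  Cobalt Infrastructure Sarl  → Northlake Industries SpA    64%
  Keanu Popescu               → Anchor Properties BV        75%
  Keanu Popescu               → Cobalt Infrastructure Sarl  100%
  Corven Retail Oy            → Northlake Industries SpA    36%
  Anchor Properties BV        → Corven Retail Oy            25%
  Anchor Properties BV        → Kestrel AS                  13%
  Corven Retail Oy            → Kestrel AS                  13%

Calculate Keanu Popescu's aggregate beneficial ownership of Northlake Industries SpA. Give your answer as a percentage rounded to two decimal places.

97.75%

Keanu reaches Northlake along 3 paths.
Via Corven: 75% × 36% = 27%.
Via Anchor → Corven: 75% × 25% × 36% = 6.75%.
Via Cobalt: 100% × 64% = 64%.
Total: 27% + 6.75% + 64% = 97.75%.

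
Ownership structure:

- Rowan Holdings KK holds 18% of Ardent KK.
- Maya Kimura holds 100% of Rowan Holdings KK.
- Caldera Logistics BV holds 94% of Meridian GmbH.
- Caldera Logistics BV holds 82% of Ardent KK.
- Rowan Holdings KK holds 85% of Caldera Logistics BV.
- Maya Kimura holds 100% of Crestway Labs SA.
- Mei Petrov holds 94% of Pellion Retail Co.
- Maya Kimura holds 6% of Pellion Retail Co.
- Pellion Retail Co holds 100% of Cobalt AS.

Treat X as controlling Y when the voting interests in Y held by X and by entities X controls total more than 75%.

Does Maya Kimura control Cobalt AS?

Maya holds 100% of Rowan, so Maya controls Rowan.
Rowan holds 85% of Caldera, so Maya controls Caldera.
Caldera holds 94% of Meridian, so Maya controls Meridian.
Caldera and Rowan together hold 82% + 18% = 100% of Ardent, so Maya controls Ardent.
Maya holds 100% of Crestway, so Maya controls Crestway.
Neither Maya nor any entity Maya controls holds any voting interest in Cobalt.
So Maya does not control Cobalt.

No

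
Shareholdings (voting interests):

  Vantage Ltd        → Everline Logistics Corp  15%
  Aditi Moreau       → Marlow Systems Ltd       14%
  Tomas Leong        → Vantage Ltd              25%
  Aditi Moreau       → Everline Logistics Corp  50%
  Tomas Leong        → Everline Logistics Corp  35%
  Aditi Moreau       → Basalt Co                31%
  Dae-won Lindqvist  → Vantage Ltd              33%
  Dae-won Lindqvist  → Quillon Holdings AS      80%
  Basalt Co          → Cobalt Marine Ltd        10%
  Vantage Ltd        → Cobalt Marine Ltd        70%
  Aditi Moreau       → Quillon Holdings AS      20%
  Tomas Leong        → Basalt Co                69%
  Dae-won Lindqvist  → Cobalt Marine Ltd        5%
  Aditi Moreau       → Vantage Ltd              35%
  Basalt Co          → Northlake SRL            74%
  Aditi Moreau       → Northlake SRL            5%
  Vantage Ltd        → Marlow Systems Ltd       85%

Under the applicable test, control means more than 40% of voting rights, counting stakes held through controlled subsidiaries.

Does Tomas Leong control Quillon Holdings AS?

Tomas holds 69% of Basalt, so Tomas controls Basalt.
Basalt holds 74% of Northlake, so Tomas controls Northlake.
Neither Tomas nor any entity Tomas controls holds any voting interest in Quillon.
So Tomas does not control Quillon.

No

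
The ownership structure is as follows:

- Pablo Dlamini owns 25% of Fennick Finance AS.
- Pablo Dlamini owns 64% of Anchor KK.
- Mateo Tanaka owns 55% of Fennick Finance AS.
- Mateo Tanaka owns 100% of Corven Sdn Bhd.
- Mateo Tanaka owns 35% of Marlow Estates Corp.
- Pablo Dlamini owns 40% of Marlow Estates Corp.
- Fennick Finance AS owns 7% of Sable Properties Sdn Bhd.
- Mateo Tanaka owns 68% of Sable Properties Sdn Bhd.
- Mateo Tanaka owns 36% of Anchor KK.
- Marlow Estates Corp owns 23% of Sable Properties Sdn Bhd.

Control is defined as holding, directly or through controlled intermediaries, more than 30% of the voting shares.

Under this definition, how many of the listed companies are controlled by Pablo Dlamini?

2

Pablo holds 64% of Anchor, so Pablo controls Anchor.
Pablo holds 40% of Marlow, so Pablo controls Marlow.
No other company's threshold is met.
Pablo controls 2 companies.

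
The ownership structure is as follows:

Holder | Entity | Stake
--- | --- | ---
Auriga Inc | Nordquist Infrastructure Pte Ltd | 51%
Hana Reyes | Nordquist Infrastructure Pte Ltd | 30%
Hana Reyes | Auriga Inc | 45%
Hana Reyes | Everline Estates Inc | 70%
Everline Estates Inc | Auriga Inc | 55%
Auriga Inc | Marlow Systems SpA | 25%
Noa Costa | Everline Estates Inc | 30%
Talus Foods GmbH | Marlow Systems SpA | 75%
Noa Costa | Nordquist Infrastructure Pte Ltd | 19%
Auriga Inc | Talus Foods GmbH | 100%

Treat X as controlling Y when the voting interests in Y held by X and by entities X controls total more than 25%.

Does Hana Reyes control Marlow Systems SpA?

Yes

Hana holds 70% of Everline, so Hana controls Everline.
Hana and Everline together hold 45% + 55% = 100% of Auriga, so Hana controls Auriga.
Auriga holds 100% of Talus, so Hana controls Talus.
Talus and Auriga together hold 75% + 25% = 100% of Marlow, so Hana controls Marlow.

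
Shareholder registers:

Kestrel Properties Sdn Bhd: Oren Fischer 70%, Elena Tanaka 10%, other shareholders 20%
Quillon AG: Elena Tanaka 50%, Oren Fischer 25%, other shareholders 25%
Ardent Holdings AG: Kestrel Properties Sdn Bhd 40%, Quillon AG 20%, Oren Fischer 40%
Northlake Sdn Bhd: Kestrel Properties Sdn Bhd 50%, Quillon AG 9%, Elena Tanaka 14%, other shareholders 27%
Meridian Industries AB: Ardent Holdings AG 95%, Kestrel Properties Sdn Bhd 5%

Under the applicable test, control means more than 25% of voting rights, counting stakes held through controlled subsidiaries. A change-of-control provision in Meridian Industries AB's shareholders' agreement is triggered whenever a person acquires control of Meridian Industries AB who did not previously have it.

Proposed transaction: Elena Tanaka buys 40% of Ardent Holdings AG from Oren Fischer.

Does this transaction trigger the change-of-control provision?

Yes

The purchase adds only to Elena's holdings (Oren's stake shrinks), so Elena is the only person who could newly come to control Meridian.
Elena holds 50% of Quillon, so Elena controls Quillon.
Neither Elena nor any entity Elena controls holds any voting interest in Meridian.
So before the transaction, Elena does not control Meridian.
After the purchase, Elena holds 40% of Ardent directly, and Oren's stake falls to 0%.
Quillon and Elena together hold 20% + 40% = 60% of Ardent, so Elena controls Ardent.
Ardent holds 95% of Meridian, so Elena controls Meridian.
Elena did not control Meridian before and does after, so the clause is triggered.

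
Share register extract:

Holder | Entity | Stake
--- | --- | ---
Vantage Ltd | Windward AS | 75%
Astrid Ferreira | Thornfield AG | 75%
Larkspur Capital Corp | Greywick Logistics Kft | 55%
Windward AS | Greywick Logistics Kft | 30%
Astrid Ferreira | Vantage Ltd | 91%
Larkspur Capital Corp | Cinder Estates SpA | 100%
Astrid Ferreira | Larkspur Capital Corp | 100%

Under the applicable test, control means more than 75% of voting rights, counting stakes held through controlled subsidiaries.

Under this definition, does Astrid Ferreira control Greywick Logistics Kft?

Astrid holds 91% of Vantage, so Astrid controls Vantage.
Astrid holds 100% of Larkspur, so Astrid controls Larkspur.
Larkspur holds 100% of Cinder, so Astrid controls Cinder.
In Greywick, Astrid's side holds only 55%, not > 75%.
So Astrid does not control Greywick.

No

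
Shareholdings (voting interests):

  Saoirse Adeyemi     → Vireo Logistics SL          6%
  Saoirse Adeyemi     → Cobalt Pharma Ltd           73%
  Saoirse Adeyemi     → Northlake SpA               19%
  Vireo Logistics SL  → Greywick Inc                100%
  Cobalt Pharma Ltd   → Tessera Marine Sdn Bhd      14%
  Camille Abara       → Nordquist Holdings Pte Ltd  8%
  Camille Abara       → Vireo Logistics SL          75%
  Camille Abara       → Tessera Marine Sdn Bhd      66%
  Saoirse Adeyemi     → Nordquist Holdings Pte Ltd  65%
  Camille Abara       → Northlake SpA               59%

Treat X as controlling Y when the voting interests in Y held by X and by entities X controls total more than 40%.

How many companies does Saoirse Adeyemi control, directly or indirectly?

Saoirse holds 65% of Nordquist, so Saoirse controls Nordquist.
Saoirse holds 73% of Cobalt, so Saoirse controls Cobalt.
No other company's threshold is met.
Saoirse controls 2 companies.

2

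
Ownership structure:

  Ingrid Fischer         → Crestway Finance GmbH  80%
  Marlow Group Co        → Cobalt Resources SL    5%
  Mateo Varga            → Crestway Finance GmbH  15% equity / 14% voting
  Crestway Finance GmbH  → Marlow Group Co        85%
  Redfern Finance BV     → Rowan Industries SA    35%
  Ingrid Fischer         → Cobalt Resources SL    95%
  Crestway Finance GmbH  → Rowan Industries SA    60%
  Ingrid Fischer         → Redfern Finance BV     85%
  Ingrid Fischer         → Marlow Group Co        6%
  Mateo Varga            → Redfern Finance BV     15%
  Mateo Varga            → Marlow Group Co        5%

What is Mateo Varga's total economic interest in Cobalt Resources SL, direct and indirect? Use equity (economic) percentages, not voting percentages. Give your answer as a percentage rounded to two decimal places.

0.89%

Mateo reaches Cobalt along 2 paths.
Via Crestway → Marlow: 15% × 85% × 5% = 0.6375%.
Via Marlow: 5% × 5% = 0.25%.
Total: 0.6375% + 0.25% = 0.8875%.
Rounded: 0.89%.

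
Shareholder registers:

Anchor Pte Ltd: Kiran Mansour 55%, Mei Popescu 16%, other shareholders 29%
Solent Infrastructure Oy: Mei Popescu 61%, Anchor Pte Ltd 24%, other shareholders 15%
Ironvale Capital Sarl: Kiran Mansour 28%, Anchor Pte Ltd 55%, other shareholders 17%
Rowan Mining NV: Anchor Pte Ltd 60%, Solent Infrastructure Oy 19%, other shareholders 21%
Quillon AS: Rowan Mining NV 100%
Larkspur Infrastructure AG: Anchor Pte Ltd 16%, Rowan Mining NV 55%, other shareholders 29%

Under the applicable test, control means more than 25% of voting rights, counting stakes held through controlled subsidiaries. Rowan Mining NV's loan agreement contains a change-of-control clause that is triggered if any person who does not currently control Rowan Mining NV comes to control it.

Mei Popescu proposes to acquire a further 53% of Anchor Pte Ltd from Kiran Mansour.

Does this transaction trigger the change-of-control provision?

The purchase adds only to Mei's holdings (Kiran's stake shrinks), so Mei is the only person who could newly come to control Rowan.
Mei holds 61% of Solent, so Mei controls Solent.
In Rowan, Mei's side holds only 19%, not > 25%.
So before the transaction, Mei does not control Rowan.
After the purchase, Mei's direct stake in Anchor rises to 16% + 53% = 69%, and Kiran's stake falls to 2%.
Mei holds 69% of Anchor, so Mei controls Anchor.
Mei and Anchor together hold 61% + 24% = 85% of Solent, so Mei controls Solent.
Anchor and Solent together hold 60% + 19% = 79% of Rowan, so Mei controls Rowan.
Mei did not control Rowan before and does after, so the clause is triggered.

Yes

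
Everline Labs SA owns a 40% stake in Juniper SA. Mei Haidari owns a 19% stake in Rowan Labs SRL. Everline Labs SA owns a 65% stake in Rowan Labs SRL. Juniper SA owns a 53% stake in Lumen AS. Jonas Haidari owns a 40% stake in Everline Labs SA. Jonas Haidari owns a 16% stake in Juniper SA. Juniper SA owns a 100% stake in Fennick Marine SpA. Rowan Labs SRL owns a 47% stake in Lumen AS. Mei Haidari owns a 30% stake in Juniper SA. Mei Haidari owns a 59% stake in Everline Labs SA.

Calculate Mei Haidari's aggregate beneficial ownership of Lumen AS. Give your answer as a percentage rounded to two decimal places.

Mei reaches Lumen along 4 paths.
Via Rowan: 19% × 47% = 8.93%.
Via Everline → Rowan: 59% × 65% × 47% = 18.0245%.
Via Juniper: 30% × 53% = 15.9%.
Via Everline → Juniper: 59% × 40% × 53% = 12.508%.
Total: 8.93% + 18.0245% + 15.9% + 12.508% = 55.3625%.
Rounded: 55.36%.

55.36%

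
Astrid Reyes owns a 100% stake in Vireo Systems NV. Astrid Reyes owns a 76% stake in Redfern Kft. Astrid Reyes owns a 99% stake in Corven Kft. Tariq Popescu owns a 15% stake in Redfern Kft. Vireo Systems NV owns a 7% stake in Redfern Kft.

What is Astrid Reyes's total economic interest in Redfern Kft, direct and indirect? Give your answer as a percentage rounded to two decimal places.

83.00%

Astrid reaches Redfern along 2 paths.
Direct stake: 76% = 76%.
Via Vireo: 100% × 7% = 7%.
Total: 76% + 7% = 83%.
Rounded: 83.00%.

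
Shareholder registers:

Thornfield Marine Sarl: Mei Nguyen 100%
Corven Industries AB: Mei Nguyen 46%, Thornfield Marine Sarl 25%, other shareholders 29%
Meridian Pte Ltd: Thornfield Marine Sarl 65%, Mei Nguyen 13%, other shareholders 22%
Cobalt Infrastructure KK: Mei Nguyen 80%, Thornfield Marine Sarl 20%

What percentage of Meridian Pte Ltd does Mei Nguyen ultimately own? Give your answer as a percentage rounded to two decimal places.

78.00%

Mei reaches Meridian along 2 paths.
Via Thornfield: 100% × 65% = 65%.
Direct stake: 13% = 13%.
Total: 65% + 13% = 78%.
Rounded: 78.00%.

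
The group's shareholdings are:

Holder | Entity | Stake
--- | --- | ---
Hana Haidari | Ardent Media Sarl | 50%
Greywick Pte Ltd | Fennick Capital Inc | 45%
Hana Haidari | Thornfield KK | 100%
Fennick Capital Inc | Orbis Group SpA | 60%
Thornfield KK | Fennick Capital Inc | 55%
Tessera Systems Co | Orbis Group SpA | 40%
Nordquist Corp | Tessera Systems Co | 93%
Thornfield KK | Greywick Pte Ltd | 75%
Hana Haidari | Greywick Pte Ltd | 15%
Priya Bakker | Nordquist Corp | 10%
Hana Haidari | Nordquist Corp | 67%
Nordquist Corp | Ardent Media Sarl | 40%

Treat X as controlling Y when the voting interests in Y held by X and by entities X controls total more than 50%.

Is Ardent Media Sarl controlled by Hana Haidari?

Hana holds 67% of Nordquist, so Hana controls Nordquist.
Nordquist and Hana together hold 40% + 50% = 90% of Ardent, so Hana controls Ardent.

Yes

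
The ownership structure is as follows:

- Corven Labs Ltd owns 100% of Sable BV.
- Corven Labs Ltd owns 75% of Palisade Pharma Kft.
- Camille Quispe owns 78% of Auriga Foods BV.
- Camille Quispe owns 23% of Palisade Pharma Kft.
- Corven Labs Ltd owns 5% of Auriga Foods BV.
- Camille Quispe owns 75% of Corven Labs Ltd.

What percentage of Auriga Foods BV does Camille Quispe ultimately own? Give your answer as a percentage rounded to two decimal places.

81.75%

Camille reaches Auriga along 2 paths.
Direct stake: 78% = 78%.
Via Corven: 75% × 5% = 3.75%.
Total: 78% + 3.75% = 81.75%.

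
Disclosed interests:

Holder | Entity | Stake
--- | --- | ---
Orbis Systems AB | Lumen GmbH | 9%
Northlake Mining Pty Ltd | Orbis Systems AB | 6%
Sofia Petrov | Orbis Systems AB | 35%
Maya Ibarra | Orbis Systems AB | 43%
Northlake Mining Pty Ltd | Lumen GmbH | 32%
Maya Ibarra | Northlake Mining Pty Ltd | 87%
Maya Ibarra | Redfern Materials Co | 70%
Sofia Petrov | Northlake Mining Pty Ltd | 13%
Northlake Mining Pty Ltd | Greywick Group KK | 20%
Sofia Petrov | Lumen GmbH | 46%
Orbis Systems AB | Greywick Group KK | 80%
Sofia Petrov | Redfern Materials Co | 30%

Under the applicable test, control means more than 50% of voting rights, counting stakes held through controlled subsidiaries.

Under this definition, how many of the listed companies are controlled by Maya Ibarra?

2

Maya holds 87% of Northlake, so Maya controls Northlake.
Maya holds 70% of Redfern, so Maya controls Redfern.
No other company's threshold is met.
Maya controls 2 companies.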